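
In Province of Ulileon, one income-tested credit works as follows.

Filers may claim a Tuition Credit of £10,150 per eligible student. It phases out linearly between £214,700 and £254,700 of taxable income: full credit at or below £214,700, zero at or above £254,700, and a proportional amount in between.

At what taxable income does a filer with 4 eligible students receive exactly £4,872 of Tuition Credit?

Full credit = 4 × £10,150 = £40,600.
£4,872 is 4,872/40,600 of the full £40,600, so 35,728/40,600 of the £40,000 range has been used: income = £214,700 + £40,000 × 35,728/40,600 = £249,900.

£249,900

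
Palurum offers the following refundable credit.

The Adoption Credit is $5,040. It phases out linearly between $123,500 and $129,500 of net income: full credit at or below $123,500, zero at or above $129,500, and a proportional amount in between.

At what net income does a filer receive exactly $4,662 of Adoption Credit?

$4,662 is 4,662/5,040 of the full $5,040, so 378/5,040 of the $6,000 range has been used: income = $123,500 + $6,000 × 378/5,040 = $123,950.

$123,950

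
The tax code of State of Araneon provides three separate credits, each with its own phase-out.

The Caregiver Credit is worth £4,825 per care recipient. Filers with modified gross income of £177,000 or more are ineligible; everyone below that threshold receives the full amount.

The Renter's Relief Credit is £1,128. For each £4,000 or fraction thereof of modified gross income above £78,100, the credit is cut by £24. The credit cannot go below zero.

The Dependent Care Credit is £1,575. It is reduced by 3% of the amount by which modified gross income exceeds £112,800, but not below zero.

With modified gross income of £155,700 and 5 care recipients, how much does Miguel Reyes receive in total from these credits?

Caregiver Credit: base = 5 × £4,825 = £24,125. £155,700 is below the £177,000 cutoff, so the full £24,125 applies.
Renter's Relief Credit: income exceeds £78,100 by £77,600, which is 20 full-or-partial £4,000 increments; reduction = 20 × £24 = £480, leaving £648.
Dependent Care Credit: 3% of the £42,900 excess over £112,800 is £1,287; credit = £1,575 − £1,287 = £288.
Total: £24,125 + £648 + £288 = £25,061.

£25,061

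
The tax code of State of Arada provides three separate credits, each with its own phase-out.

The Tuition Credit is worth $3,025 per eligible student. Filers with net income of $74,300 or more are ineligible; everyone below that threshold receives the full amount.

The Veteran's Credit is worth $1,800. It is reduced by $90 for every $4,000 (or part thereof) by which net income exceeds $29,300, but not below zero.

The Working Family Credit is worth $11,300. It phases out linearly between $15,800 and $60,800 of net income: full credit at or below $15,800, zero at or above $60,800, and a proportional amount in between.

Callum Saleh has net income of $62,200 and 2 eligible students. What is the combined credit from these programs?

$7,040

Tuition Credit: base = 2 × $3,025 = $6,050. $62,200 is below the $74,300 cutoff, so the full $6,050 applies.
Veteran's Credit: income exceeds $29,300 by $32,900, which is 9 full-or-partial $4,000 increments; reduction = 9 × $90 = $810, leaving $990.
Working Family Credit: $62,200 is at or above $60,800, so the credit is $0.
Total: $6,050 + $990 + $0 = $7,040.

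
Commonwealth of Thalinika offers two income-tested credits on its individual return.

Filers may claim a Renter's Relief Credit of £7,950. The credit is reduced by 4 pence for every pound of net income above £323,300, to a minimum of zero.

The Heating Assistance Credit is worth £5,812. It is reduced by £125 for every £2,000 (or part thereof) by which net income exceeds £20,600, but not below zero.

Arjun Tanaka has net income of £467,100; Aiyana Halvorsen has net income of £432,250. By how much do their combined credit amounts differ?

£1,394

Arjun (£467,100): Renter's Relief Credit: 4% of the £143,800 excess over £323,300 is £5,752; credit = £7,950 − £5,752 = £2,198. Heating Assistance Credit: income exceeds £20,600 by £446,500 → 224 increments × £125 = £28,000 ≥ base, so the credit is £0. total £2,198 + £0 = £2,198
Aiyana (£432,250): Renter's Relief Credit: 4% of the £108,950 excess over £323,300 is £4,358; credit = £7,950 − £4,358 = £3,592. Heating Assistance Credit: income exceeds £20,600 by £411,650 → 206 increments × £125 = £25,750 ≥ base, so the credit is £0. total £3,592 + £0 = £3,592
Difference: |£2,198 − £3,592| = £1,394.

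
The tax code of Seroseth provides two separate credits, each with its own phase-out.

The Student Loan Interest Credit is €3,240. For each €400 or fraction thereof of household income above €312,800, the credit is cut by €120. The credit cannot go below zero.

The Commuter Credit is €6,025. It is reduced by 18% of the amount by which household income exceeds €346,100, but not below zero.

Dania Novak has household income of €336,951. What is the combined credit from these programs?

Student Loan Interest Credit: income exceeds €312,800 by €24,151 → 61 increments × €120 = €7,320 ≥ base, so the credit is €0.
Commuter Credit: €336,951 is at or below the €346,100 threshold, so the full €6,025 applies.
Total: €0 + €6,025 = €6,025.

€6,025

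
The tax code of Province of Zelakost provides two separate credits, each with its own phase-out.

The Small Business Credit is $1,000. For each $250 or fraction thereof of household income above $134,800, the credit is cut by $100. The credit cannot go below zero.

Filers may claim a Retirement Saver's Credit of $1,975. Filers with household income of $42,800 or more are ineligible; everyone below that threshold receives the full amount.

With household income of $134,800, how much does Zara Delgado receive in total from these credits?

Small Business Credit: $134,800 is at or below the $134,800 threshold, so the full $1,000 applies.
Retirement Saver's Credit: $134,800 meets or exceeds the $42,800 cutoff, so the credit is $0.
Total: $1,000 + $0 = $1,000.

$1,000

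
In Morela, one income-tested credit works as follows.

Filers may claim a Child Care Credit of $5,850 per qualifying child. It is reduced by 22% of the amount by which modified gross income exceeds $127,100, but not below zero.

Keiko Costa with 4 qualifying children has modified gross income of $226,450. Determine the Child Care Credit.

Child Care Credit: base = 4 × $5,850 = $23,400. 22% of the $99,350 excess over $127,100 is $21,857; credit = $23,400 − $21,857 = $1,543.

$1,543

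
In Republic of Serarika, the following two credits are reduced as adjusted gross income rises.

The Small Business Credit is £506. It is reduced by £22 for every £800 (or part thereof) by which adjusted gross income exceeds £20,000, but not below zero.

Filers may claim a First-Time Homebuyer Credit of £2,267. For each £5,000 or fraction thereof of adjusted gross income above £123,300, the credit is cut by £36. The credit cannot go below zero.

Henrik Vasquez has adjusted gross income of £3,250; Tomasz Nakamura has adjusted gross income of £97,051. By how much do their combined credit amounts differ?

Henrik (£3,250): Small Business Credit: £3,250 is at or below the £20,000 threshold, so the full £506 applies. First-Time Homebuyer Credit: £3,250 is at or below the £123,300 threshold, so the full £2,267 applies. total £506 + £2,267 = £2,773
Tomasz (£97,051): Small Business Credit: income exceeds £20,000 by £77,051 → 97 increments × £22 = £2,134 ≥ base, so the credit is £0. First-Time Homebuyer Credit: £97,051 is at or below the £123,300 threshold, so the full £2,267 applies. total £0 + £2,267 = £2,267
Difference: |£2,773 − £2,267| = £506.

£506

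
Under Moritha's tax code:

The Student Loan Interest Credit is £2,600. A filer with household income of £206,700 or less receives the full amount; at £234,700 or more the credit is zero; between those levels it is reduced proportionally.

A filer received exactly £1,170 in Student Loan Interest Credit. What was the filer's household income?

£222,100

£1,170 is 1,170/2,600 of the full £2,600, so 1,430/2,600 of the £28,000 range has been used: income = £206,700 + £28,000 × 1,430/2,600 = £222,100.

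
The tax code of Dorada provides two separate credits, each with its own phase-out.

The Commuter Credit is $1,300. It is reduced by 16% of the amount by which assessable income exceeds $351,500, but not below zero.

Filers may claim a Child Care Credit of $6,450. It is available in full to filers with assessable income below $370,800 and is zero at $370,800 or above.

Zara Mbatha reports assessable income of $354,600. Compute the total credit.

Commuter Credit: 16% of the $3,100 excess over $351,500 is $496; credit = $1,300 − $496 = $804.
Child Care Credit: $354,600 is below the $370,800 cutoff, so the full $6,450 applies.
Total: $804 + $6,450 = $7,254.

$7,254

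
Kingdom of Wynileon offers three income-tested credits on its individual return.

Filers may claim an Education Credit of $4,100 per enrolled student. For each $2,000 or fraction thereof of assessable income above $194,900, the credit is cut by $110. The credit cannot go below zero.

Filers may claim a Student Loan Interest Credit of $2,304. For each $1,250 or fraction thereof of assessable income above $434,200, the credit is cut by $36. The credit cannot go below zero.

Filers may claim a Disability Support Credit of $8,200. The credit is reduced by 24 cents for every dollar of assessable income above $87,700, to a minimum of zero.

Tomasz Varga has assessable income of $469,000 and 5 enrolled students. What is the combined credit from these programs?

Education Credit: base = 5 × $4,100 = $20,500. income exceeds $194,900 by $274,100, which is 138 full-or-partial $2,000 increments; reduction = 138 × $110 = $15,180, leaving $5,320.
Student Loan Interest Credit: income exceeds $434,200 by $34,800, which is 28 full-or-partial $1,250 increments; reduction = 28 × $36 = $1,008, leaving $1,296.
Disability Support Credit: 24% of the $381,300 excess over $87,700 is $91,512 ≥ base, so the credit is $0.
Total: $5,320 + $1,296 + $0 = $6,616.

$6,616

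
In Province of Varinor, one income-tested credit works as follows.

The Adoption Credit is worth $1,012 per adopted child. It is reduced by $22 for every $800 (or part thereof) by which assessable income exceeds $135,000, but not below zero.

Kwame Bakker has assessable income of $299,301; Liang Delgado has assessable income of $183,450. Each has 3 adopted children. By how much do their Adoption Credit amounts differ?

$1,694

Kwame ($299,301): Adoption Credit: base = 3 × $1,012 = $3,036. income exceeds $135,000 by $164,301 → 206 increments × $22 = $4,532 ≥ base, so the credit is $0.
Liang ($183,450): Adoption Credit: base = 3 × $1,012 = $3,036. income exceeds $135,000 by $48,450, which is 61 full-or-partial $800 increments; reduction = 61 × $22 = $1,342, leaving $1,694.
Difference: |$0 − $1,694| = $1,694.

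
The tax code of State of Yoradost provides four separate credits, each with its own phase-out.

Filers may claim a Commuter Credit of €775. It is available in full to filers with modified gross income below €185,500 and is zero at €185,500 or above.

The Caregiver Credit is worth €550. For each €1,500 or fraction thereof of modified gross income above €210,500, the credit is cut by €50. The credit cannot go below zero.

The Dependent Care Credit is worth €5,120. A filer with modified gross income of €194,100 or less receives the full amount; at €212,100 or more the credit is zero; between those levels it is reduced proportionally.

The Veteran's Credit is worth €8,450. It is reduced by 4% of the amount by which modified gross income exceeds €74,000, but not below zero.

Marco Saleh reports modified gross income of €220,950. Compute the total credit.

€2,772

Commuter Credit: €220,950 meets or exceeds the €185,500 cutoff, so the credit is €0.
Caregiver Credit: income exceeds €210,500 by €10,450, which is 7 full-or-partial €1,500 increments; reduction = 7 × €50 = €350, leaving €200.
Dependent Care Credit: €220,950 is at or above €212,100, so the credit is €0.
Veteran's Credit: 4% of the €146,950 excess over €74,000 is €5,878; credit = €8,450 − €5,878 = €2,572.
Total: €0 + €200 + €0 + €2,572 = €2,772.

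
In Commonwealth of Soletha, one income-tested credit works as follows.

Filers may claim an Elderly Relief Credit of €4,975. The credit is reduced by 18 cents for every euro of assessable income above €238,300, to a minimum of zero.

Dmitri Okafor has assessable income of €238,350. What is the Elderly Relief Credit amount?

Elderly Relief Credit: 18% of the €50 excess over €238,300 is €9; credit = €4,975 − €9 = €4,966.

€4,966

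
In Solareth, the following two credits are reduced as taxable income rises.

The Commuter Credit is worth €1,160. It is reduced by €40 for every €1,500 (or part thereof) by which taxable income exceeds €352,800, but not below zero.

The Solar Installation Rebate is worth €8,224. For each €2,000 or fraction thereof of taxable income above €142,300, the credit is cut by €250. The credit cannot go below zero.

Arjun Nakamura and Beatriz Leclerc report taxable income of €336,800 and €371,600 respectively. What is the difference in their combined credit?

Arjun (€336,800): Commuter Credit: €336,800 is at or below the €352,800 threshold, so the full €1,160 applies. Solar Installation Rebate: income exceeds €142,300 by €194,500 → 98 increments × €250 = €24,500 ≥ base, so the credit is €0. total €1,160 + €0 = €1,160
Beatriz (€371,600): Commuter Credit: income exceeds €352,800 by €18,800, which is 13 full-or-partial €1,500 increments; reduction = 13 × €40 = €520, leaving €640. Solar Installation Rebate: income exceeds €142,300 by €229,300 → 115 increments × €250 = €28,750 ≥ base, so the credit is €0. total €640 + €0 = €640
Difference: |€1,160 − €640| = €520.

€520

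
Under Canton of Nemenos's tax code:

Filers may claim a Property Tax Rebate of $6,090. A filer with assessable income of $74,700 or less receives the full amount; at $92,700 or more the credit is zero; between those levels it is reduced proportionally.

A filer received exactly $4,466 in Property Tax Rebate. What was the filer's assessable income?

$79,500

$4,466 is 4,466/6,090 of the full $6,090, so 1,624/6,090 of the $18,000 range has been used: income = $74,700 + $18,000 × 1,624/6,090 = $79,500.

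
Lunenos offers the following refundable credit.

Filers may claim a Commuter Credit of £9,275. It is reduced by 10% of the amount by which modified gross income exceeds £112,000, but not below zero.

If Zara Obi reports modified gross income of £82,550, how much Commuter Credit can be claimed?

Commuter Credit: £82,550 is at or below the £112,000 threshold, so the full £9,275 applies.

£9,275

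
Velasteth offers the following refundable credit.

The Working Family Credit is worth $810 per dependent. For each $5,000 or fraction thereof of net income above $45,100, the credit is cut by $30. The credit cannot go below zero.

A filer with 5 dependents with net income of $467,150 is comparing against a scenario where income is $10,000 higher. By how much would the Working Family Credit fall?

$60

At $467,150 — base = 5 × $810 = $4,050. income exceeds $45,100 by $422,050, which is 85 full-or-partial $5,000 increments; reduction = 85 × $30 = $2,550, leaving $1,500.
At $477,150 — base = 5 × $810 = $4,050. income exceeds $45,100 by $432,050, which is 87 full-or-partial $5,000 increments; reduction = 87 × $30 = $2,610, leaving $1,440.
Lost: $1,500 − $1,440 = $60.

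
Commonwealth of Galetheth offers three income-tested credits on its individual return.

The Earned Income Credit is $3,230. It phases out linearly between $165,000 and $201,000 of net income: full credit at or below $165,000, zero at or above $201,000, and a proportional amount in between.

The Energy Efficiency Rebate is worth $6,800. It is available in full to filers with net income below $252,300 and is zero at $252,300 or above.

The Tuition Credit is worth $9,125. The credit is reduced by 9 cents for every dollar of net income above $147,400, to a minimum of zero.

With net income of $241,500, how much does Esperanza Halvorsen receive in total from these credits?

$7,456

Earned Income Credit: $241,500 is at or above $201,000, so the credit is $0.
Energy Efficiency Rebate: $241,500 is below the $252,300 cutoff, so the full $6,800 applies.
Tuition Credit: 9% of the $94,100 excess over $147,400 is $8,469; credit = $9,125 − $8,469 = $656.
Total: $0 + $6,800 + $656 = $7,456.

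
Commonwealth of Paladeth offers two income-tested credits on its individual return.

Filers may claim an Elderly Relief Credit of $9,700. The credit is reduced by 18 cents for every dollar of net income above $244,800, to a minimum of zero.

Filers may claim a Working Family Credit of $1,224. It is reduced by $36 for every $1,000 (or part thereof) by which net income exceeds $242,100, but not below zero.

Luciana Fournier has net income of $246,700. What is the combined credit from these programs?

Elderly Relief Credit: 18% of the $1,900 excess over $244,800 is $342; credit = $9,700 − $342 = $9,358.
Working Family Credit: income exceeds $242,100 by $4,600, which is 5 full-or-partial $1,000 increments; reduction = 5 × $36 = $180, leaving $1,044.
Total: $9,358 + $1,044 = $10,402.

$10,402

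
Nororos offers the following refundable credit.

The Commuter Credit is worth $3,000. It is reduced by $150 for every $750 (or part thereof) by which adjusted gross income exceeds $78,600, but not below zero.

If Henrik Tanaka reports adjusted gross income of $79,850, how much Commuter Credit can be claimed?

Commuter Credit: income exceeds $78,600 by $1,250, which is 2 full-or-partial $750 increments; reduction = 2 × $150 = $300, leaving $2,700.

$2,700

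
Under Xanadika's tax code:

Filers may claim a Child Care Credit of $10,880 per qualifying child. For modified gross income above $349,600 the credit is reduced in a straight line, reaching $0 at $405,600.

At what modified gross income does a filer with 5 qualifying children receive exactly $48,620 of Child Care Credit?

$355,550

Full credit = 5 × $10,880 = $54,400.
$48,620 is 48,620/54,400 of the full $54,400, so 5,780/54,400 of the $56,000 range has been used: income = $349,600 + $56,000 × 5,780/54,400 = $355,550.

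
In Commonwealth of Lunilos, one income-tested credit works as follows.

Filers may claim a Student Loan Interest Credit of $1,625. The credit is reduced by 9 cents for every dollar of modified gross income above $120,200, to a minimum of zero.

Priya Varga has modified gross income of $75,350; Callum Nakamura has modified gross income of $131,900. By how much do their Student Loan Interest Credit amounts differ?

$1,053

Priya ($75,350): Student Loan Interest Credit: $75,350 is at or below the $120,200 threshold, so the full $1,625 applies.
Callum ($131,900): Student Loan Interest Credit: 9% of the $11,700 excess over $120,200 is $1,053; credit = $1,625 − $1,053 = $572.
Difference: |$1,625 − $572| = $1,053.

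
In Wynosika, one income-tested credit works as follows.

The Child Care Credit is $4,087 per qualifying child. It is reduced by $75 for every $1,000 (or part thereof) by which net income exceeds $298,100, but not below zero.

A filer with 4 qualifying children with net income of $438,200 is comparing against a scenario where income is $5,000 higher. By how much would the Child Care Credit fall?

$375

At $438,200 — base = 4 × $4,087 = $16,348. income exceeds $298,100 by $140,100, which is 141 full-or-partial $1,000 increments; reduction = 141 × $75 = $10,575, leaving $5,773.
At $443,200 — base = 4 × $4,087 = $16,348. income exceeds $298,100 by $145,100, which is 146 full-or-partial $1,000 increments; reduction = 146 × $75 = $10,950, leaving $5,398.
Lost: $5,773 − $5,398 = $375.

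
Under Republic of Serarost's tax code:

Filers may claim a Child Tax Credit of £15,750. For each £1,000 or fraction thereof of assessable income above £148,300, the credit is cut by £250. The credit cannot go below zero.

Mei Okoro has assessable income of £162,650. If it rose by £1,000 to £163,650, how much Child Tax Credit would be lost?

£250

At £162,650 — income exceeds £148,300 by £14,350, which is 15 full-or-partial £1,000 increments; reduction = 15 × £250 = £3,750, leaving £12,000.
At £163,650 — income exceeds £148,300 by £15,350, which is 16 full-or-partial £1,000 increments; reduction = 16 × £250 = £4,000, leaving £11,750.
Lost: £12,000 − £11,750 = £250.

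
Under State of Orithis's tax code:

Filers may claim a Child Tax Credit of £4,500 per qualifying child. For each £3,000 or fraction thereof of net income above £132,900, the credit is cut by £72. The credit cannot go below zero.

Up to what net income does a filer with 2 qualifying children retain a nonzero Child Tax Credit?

£504,900

Full credit = 2 × £4,500 = £9,000.
After 124 increments the reduction is 124 × £72 = £8,928, leaving £72; one more increment wipes it out. Increment 124 ends at excess 124 × £3,000 = £372,000, so the highest qualifying income is £132,900 + £372,000 = £504,900.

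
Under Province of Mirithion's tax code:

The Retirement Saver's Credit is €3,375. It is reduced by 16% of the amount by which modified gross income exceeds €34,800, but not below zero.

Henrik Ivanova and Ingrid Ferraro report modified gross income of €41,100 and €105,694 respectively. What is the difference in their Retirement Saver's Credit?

Henrik (€41,100): Retirement Saver's Credit: 16% of the €6,300 excess over €34,800 is €1,008; credit = €3,375 − €1,008 = €2,367.
Ingrid (€105,694): Retirement Saver's Credit: 16% of the €70,894 excess over €34,800 is €11,343.04 ≥ base, so the credit is €0.
Difference: |€2,367 − €0| = €2,367.

€2,367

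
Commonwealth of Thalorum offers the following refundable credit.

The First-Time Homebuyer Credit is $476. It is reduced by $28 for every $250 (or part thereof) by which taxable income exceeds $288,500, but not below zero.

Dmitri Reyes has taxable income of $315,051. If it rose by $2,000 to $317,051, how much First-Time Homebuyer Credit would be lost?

At $315,051 — income exceeds $288,500 by $26,551 → 107 increments × $28 = $2,996 ≥ base, so the credit is $0.
At $317,051 — income exceeds $288,500 by $28,551 → 115 increments × $28 = $3,220 ≥ base, so the credit is $0.
Lost: $0 − $0 = $0.

$0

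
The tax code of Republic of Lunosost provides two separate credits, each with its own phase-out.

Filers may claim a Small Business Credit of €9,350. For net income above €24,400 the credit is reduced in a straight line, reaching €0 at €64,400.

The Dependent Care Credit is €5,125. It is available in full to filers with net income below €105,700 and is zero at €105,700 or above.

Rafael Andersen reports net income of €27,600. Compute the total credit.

Small Business Credit: €27,600 is €3,200 into a €40,000 phase-out range, leaving 36,800/40,000 of the credit: €9,350 × 36,800/40,000 = €8,602.
Dependent Care Credit: €27,600 is below the €105,700 cutoff, so the full €5,125 applies.
Total: €8,602 + €5,125 = €13,727.

€13,727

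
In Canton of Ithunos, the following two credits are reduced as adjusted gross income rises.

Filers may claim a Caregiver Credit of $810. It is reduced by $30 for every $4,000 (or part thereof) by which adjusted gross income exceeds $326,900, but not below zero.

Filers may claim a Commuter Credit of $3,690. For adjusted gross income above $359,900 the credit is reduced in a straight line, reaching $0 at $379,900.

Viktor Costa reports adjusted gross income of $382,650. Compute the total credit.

Caregiver Credit: income exceeds $326,900 by $55,750, which is 14 full-or-partial $4,000 increments; reduction = 14 × $30 = $420, leaving $390.
Commuter Credit: $382,650 is at or above $379,900, so the credit is $0.
Total: $390 + $0 = $390.

$390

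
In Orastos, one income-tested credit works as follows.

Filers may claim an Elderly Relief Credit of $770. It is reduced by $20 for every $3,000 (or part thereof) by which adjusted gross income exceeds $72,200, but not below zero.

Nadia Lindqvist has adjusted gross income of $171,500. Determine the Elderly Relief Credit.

Elderly Relief Credit: income exceeds $72,200 by $99,300, which is 34 full-or-partial $3,000 increments; reduction = 34 × $20 = $680, leaving $90.

$90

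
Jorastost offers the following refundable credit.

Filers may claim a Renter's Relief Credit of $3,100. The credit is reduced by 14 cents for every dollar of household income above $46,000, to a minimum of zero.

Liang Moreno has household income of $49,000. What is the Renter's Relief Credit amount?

Renter's Relief Credit: 14% of the $3,000 excess over $46,000 is $420; credit = $3,100 − $420 = $2,680.

$2,680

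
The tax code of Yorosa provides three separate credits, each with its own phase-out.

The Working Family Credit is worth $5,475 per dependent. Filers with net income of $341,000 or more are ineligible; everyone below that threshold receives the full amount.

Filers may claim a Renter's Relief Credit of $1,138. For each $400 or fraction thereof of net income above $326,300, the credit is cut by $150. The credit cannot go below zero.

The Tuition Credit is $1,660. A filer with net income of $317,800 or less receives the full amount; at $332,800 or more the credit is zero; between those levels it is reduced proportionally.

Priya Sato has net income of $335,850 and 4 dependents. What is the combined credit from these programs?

Working Family Credit: base = 4 × $5,475 = $21,900. $335,850 is below the $341,000 cutoff, so the full $21,900 applies.
Renter's Relief Credit: income exceeds $326,300 by $9,550 → 24 increments × $150 = $3,600 ≥ base, so the credit is $0.
Tuition Credit: $335,850 is at or above $332,800, so the credit is $0.
Total: $21,900 + $0 + $0 = $21,900.

$21,900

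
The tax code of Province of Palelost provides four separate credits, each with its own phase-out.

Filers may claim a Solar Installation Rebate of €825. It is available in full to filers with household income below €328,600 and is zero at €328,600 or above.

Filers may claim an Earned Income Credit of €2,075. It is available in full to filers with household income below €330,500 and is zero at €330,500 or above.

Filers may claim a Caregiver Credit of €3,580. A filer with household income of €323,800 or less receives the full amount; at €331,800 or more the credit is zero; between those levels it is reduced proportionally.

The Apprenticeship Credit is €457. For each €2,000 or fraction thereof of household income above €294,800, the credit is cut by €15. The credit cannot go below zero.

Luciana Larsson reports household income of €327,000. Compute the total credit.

€5,250

Solar Installation Rebate: €327,000 is below the €328,600 cutoff, so the full €825 applies.
Earned Income Credit: €327,000 is below the €330,500 cutoff, so the full €2,075 applies.
Caregiver Credit: €327,000 is €3,200 into a €8,000 phase-out range, leaving 4,800/8,000 of the credit: €3,580 × 4,800/8,000 = €2,148.
Apprenticeship Credit: income exceeds €294,800 by €32,200, which is 17 full-or-partial €2,000 increments; reduction = 17 × €15 = €255, leaving €202.
Total: €825 + €2,075 + €2,148 + €202 = €5,250.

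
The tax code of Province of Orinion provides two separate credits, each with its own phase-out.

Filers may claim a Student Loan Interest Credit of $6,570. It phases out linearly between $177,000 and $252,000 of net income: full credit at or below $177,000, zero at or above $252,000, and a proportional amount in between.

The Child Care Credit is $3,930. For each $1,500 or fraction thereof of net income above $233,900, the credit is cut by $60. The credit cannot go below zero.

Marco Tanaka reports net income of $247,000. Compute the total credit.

Student Loan Interest Credit: $247,000 is $70,000 into a $75,000 phase-out range, leaving 5,000/75,000 of the credit: $6,570 × 5,000/75,000 = $438.
Child Care Credit: income exceeds $233,900 by $13,100, which is 9 full-or-partial $1,500 increments; reduction = 9 × $60 = $540, leaving $3,390.
Total: $438 + $3,390 = $3,828.

$3,828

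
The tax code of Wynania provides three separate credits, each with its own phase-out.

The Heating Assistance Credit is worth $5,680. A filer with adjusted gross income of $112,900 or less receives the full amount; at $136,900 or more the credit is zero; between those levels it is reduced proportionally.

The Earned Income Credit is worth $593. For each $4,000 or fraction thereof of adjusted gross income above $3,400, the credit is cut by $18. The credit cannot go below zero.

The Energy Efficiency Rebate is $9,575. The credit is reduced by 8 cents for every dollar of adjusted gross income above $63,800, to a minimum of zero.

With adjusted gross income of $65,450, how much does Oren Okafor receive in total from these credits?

$15,428

Heating Assistance Credit: $65,450 is at or below the $112,900 threshold, so the full $5,680 applies.
Earned Income Credit: income exceeds $3,400 by $62,050, which is 16 full-or-partial $4,000 increments; reduction = 16 × $18 = $288, leaving $305.
Energy Efficiency Rebate: 8% of the $1,650 excess over $63,800 is $132; credit = $9,575 − $132 = $9,443.
Total: $5,680 + $305 + $9,443 = $15,428.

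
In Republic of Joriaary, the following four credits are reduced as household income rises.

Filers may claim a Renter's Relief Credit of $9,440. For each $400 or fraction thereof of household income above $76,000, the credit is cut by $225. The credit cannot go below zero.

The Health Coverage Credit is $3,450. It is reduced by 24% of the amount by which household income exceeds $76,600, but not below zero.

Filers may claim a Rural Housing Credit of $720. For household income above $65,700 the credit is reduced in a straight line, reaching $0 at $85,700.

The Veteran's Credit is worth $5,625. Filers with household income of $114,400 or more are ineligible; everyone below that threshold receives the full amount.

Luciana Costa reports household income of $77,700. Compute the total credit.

Renter's Relief Credit: income exceeds $76,000 by $1,700, which is 5 full-or-partial $400 increments; reduction = 5 × $225 = $1,125, leaving $8,315.
Health Coverage Credit: 24% of the $1,100 excess over $76,600 is $264; credit = $3,450 − $264 = $3,186.
Rural Housing Credit: $77,700 is $12,000 into a $20,000 phase-out range, leaving 8,000/20,000 of the credit: $720 × 8,000/20,000 = $288.
Veteran's Credit: $77,700 is below the $114,400 cutoff, so the full $5,625 applies.
Total: $8,315 + $3,186 + $288 + $5,625 = $17,414.

$17,414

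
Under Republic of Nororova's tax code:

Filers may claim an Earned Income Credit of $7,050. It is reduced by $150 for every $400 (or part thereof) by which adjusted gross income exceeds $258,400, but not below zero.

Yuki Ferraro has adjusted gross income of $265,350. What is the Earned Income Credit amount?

$4,350

Earned Income Credit: income exceeds $258,400 by $6,950, which is 18 full-or-partial $400 increments; reduction = 18 × $150 = $2,700, leaving $4,350.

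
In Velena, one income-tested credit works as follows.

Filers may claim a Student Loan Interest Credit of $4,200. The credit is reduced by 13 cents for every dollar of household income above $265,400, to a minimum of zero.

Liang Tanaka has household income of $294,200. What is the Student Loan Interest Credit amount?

$456

Student Loan Interest Credit: 13% of the $28,800 excess over $265,400 is $3,744; credit = $4,200 − $3,744 = $456.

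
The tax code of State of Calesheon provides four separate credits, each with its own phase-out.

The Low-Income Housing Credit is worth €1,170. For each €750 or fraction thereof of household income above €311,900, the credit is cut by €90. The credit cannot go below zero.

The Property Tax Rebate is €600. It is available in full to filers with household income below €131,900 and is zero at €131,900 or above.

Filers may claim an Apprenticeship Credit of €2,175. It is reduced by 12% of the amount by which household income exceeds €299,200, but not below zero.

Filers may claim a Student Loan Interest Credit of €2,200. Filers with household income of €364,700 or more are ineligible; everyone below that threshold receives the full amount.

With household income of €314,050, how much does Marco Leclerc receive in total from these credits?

€3,493

Low-Income Housing Credit: income exceeds €311,900 by €2,150, which is 3 full-or-partial €750 increments; reduction = 3 × €90 = €270, leaving €900.
Property Tax Rebate: €314,050 meets or exceeds the €131,900 cutoff, so the credit is €0.
Apprenticeship Credit: 12% of the €14,850 excess over €299,200 is €1,782; credit = €2,175 − €1,782 = €393.
Student Loan Interest Credit: €314,050 is below the €364,700 cutoff, so the full €2,200 applies.
Total: €900 + €0 + €393 + €2,200 = €3,493.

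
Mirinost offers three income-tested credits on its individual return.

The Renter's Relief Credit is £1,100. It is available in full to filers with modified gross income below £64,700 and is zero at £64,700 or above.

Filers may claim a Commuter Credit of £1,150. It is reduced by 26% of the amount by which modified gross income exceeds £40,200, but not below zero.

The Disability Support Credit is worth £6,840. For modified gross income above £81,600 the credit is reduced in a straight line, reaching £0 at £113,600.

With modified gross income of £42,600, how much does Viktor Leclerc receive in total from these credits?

Renter's Relief Credit: £42,600 is below the £64,700 cutoff, so the full £1,100 applies.
Commuter Credit: 26% of the £2,400 excess over £40,200 is £624; credit = £1,150 − £624 = £526.
Disability Support Credit: £42,600 is at or below the £81,600 threshold, so the full £6,840 applies.
Total: £1,100 + £526 + £6,840 = £8,466.

£8,466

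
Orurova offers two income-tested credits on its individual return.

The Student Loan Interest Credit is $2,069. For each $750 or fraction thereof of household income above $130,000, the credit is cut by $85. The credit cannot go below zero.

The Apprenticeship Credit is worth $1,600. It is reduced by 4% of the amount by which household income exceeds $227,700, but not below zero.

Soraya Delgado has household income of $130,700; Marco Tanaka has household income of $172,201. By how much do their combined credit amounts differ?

$1,984

Soraya ($130,700): Student Loan Interest Credit: income exceeds $130,000 by $700, which is 1 full-or-partial $750 increment; reduction = 1 × $85 = $85, leaving $1,984. Apprenticeship Credit: $130,700 is at or below the $227,700 threshold, so the full $1,600 applies. total $1,984 + $1,600 = $3,584
Marco ($172,201): Student Loan Interest Credit: income exceeds $130,000 by $42,201 → 57 increments × $85 = $4,845 ≥ base, so the credit is $0. Apprenticeship Credit: $172,201 is at or below the $227,700 threshold, so the full $1,600 applies. total $0 + $1,600 = $1,600
Difference: |$3,584 − $1,600| = $1,984.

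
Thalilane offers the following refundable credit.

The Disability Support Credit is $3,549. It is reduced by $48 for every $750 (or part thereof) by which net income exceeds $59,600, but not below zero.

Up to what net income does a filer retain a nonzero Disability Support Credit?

After 73 increments the reduction is 73 × $48 = $3,504, leaving $45; one more increment wipes it out. Increment 73 ends at excess 73 × $750 = $54,750, so the highest qualifying income is $59,600 + $54,750 = $114,350.

$114,350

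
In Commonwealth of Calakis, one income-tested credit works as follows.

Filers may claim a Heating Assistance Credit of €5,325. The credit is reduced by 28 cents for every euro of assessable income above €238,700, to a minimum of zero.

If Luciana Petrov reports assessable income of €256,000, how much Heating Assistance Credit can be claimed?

Heating Assistance Credit: 28% of the €17,300 excess over €238,700 is €4,844; credit = €5,325 − €4,844 = €481.

€481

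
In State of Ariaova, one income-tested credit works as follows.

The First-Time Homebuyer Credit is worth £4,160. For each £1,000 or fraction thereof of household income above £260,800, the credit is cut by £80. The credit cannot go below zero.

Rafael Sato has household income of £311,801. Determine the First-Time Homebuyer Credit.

First-Time Homebuyer Credit: income exceeds £260,800 by £51,001 → 52 increments × £80 = £4,160 ≥ base, so the credit is £0.

£0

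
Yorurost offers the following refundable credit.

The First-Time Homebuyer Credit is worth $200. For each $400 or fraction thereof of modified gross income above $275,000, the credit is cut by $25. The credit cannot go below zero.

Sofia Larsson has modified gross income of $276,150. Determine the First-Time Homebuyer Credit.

$125

First-Time Homebuyer Credit: income exceeds $275,000 by $1,150, which is 3 full-or-partial $400 increments; reduction = 3 × $25 = $75, leaving $125.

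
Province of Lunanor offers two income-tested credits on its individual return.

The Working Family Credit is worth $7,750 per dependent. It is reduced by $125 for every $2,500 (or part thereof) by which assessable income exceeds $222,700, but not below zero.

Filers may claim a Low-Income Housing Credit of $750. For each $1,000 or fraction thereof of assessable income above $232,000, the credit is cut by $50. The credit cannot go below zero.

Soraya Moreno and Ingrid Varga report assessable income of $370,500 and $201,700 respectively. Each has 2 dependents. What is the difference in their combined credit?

Soraya ($370,500): Working Family Credit: base = 2 × $7,750 = $15,500. income exceeds $222,700 by $147,800, which is 60 full-or-partial $2,500 increments; reduction = 60 × $125 = $7,500, leaving $8,000. Low-Income Housing Credit: income exceeds $232,000 by $138,500 → 139 increments × $50 = $6,950 ≥ base, so the credit is $0. total $8,000 + $0 = $8,000
Ingrid ($201,700): Working Family Credit: base = 2 × $7,750 = $15,500. $201,700 is at or below the $222,700 threshold, so the full $15,500 applies. Low-Income Housing Credit: $201,700 is at or below the $232,000 threshold, so the full $750 applies. total $15,500 + $750 = $16,250
Difference: |$8,000 − $16,250| = $8,250.

$8,250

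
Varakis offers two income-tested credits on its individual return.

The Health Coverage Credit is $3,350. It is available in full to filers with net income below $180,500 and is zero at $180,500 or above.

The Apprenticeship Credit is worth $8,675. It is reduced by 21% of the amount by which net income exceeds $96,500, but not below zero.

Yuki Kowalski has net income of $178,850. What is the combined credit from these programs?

Health Coverage Credit: $178,850 is below the $180,500 cutoff, so the full $3,350 applies.
Apprenticeship Credit: 21% of the $82,350 excess over $96,500 is $17,293.50 ≥ base, so the credit is $0.
Total: $3,350 + $0 = $3,350.

$3,350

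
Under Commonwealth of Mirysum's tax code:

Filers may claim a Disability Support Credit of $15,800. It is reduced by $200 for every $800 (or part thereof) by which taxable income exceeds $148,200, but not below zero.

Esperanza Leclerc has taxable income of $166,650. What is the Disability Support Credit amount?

Disability Support Credit: income exceeds $148,200 by $18,450, which is 24 full-or-partial $800 increments; reduction = 24 × $200 = $4,800, leaving $11,000.

$11,000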